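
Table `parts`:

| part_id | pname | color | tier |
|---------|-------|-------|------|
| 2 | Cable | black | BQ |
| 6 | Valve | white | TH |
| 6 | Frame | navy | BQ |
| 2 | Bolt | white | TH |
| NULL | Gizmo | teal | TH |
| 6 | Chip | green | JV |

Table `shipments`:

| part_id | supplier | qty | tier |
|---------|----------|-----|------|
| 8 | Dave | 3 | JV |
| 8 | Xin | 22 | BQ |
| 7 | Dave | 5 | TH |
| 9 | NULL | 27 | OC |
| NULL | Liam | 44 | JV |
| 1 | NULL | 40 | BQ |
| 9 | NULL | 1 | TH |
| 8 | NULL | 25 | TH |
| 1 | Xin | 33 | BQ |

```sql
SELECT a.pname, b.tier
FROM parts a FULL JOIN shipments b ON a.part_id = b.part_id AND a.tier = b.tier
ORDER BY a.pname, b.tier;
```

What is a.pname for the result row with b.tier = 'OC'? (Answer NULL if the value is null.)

NULL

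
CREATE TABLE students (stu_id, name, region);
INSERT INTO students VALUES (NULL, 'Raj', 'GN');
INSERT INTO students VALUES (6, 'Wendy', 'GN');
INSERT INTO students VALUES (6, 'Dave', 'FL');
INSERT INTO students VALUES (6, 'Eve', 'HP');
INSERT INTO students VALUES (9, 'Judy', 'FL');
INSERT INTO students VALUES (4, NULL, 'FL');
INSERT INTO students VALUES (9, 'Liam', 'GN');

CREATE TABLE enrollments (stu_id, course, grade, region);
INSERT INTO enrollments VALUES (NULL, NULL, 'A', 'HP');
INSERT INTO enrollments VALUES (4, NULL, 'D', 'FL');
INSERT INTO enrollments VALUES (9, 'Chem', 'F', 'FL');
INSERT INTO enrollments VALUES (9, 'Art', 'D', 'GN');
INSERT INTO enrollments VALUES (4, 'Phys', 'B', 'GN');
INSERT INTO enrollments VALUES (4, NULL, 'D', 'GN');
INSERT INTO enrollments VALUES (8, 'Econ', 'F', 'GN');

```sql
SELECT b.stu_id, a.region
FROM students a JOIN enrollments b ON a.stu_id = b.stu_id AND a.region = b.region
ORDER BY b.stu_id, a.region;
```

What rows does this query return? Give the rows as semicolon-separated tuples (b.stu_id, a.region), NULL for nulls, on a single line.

INNER JOIN keeps only pairs where the ON condition holds.
Matching on a.stu_id = b.stu_id AND a.region = b.region. A NULL in a compared column never satisfies the condition.
- stu_id=NULL, region=GN: no matching b row, dropped.
- stu_id=6, region=GN: no matching b row, dropped.
- stu_id=6, region=FL: no matching b row, dropped.
- stu_id=6, region=HP: no matching b row, dropped.
- stu_id=9, region=FL: 1 matching b row(s), so 1 row(s) emitted.
- stu_id=4, region=FL: 1 matching b row(s), so 1 row(s) emitted.
- stu_id=9, region=GN: 1 matching b row(s), so 1 row(s) emitted.
After projecting and ordering:
b.stu_id | a.region
4 | FL
9 | FL
9 | GN

(4, FL); (9, FL); (9, GN)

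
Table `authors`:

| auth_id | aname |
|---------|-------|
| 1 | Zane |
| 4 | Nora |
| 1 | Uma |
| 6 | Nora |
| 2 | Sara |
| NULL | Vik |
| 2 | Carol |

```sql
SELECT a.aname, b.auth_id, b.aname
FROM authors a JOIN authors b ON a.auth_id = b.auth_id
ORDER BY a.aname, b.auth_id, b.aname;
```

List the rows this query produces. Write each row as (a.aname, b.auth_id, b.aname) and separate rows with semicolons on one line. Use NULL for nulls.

(Carol, 2, Carol); (Carol, 2, Sara); (Nora, 4, Nora); (Nora, 6, Nora); (Sara, 2, Carol); (Sara, 2, Sara); (Uma, 1, Uma); (Uma, 1, Zane); (Zane, 1, Uma); (Zane, 1, Zane)

INNER JOIN keeps only pairs where the ON condition holds.
Matching on a.auth_id = b.auth_id. A NULL in a compared column never satisfies the condition.
Matched pairs: 10.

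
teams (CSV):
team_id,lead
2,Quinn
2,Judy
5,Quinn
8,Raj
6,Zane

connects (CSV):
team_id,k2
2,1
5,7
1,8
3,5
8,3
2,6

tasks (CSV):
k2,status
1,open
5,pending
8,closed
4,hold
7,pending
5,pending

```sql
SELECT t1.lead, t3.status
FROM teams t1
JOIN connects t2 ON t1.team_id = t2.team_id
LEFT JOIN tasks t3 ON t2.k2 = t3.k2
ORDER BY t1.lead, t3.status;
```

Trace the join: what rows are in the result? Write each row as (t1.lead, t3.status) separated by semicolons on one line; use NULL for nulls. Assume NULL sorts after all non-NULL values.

Step 1 — t1 INNER JOIN t2 on team_id → 6 row(s).
Then LEFT JOIN `tasks t3` on k2: each of those 6 rows is kept; rows whose t2.k2 has no match in t3 get NULL for t3's columns.

(Judy, open); (Judy, NULL); (Quinn, open); (Quinn, pending); (Quinn, NULL); (Raj, NULL)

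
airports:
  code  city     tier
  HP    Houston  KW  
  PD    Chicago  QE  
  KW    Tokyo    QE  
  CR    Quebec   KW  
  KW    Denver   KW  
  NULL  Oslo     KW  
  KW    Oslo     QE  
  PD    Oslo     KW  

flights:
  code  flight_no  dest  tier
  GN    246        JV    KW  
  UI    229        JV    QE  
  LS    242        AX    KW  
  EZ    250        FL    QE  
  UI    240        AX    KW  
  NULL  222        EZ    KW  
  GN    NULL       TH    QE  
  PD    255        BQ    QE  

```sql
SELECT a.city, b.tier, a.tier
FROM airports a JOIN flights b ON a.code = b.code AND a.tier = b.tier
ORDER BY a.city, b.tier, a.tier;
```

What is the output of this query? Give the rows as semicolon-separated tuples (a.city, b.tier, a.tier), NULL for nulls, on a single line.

(Chicago, QE, QE)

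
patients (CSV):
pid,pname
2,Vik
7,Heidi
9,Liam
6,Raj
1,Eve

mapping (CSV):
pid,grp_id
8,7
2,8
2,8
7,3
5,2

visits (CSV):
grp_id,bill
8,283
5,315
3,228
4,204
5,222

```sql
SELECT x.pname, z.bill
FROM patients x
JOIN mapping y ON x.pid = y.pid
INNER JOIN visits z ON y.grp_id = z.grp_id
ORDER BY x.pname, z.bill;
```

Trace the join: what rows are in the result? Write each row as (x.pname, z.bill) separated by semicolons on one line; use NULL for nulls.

Joins associate left-to-right: patients INNER JOIN mapping on pid gives 3 intermediate row(s).
Then INNER JOIN `visits z` on grp_id: keep only rows whose y.grp_id appears in z.

(Heidi, 228); (Vik, 283); (Vik, 283)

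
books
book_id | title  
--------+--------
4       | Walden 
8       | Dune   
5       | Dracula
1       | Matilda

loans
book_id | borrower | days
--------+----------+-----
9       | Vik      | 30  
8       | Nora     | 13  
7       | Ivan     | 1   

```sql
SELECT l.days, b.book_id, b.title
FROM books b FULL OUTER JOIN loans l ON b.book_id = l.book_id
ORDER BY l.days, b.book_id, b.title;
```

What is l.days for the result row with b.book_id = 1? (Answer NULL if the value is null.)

NULL

FULL OUTER JOIN keeps every row from both sides; unmatched rows get NULL for the other side's columns.
Matching on b.book_id = l.book_id.
Matched pairs: 1; unmatched b rows kept: 3; unmatched l rows kept: 2.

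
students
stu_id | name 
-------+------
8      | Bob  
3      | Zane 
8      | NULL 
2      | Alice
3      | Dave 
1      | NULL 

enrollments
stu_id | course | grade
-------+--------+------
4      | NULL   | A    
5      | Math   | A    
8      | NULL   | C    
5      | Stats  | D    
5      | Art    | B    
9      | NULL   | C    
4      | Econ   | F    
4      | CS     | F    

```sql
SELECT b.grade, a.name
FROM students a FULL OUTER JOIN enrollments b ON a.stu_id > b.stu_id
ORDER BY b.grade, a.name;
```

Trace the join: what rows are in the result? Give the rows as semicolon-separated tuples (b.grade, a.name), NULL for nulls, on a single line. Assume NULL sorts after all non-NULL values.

(A, Bob); (A, Bob); (A, NULL); (A, NULL); (B, Bob); (B, NULL); (C, NULL); (C, NULL); (D, Bob); (D, NULL); (F, Bob); (F, Bob); (F, NULL); (F, NULL); (NULL, Alice); (NULL, Dave); (NULL, Zane); (NULL, NULL)

FULL OUTER JOIN keeps every row from both sides; unmatched rows get NULL for the other side's columns.
Matching on a.stu_id > b.stu_id.
- stu_id=8: 6 matching b row(s), so 6 row(s) emitted.
- stu_id=3: no b row matches, row kept with b columns NULL.
- stu_id=8: 6 matching b row(s), so 6 row(s) emitted.
- stu_id=2: no b row matches, row kept with b columns NULL.
- stu_id=3: no b row matches, row kept with b columns NULL.
- stu_id=1: no b row matches, row kept with b columns NULL.
- 2 row(s) from b found no a partner → padded with NULL.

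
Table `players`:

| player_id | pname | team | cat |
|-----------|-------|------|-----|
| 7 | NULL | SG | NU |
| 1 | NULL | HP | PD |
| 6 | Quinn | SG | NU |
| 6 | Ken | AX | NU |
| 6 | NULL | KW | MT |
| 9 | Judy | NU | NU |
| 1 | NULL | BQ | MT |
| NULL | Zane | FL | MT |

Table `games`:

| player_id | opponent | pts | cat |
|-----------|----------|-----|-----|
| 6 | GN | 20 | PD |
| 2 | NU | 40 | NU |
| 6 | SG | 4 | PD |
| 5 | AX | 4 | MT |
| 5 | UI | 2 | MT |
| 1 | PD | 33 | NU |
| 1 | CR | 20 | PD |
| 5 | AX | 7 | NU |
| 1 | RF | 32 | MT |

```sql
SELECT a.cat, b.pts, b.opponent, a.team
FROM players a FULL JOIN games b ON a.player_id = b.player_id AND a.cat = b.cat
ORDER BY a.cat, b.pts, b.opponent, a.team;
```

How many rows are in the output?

15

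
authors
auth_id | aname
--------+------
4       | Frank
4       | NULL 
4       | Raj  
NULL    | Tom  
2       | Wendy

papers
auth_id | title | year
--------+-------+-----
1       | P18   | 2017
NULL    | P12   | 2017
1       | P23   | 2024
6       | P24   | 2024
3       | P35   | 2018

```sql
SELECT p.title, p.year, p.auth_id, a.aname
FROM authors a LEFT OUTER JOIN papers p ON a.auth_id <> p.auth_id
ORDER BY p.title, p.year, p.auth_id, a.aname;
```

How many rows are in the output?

17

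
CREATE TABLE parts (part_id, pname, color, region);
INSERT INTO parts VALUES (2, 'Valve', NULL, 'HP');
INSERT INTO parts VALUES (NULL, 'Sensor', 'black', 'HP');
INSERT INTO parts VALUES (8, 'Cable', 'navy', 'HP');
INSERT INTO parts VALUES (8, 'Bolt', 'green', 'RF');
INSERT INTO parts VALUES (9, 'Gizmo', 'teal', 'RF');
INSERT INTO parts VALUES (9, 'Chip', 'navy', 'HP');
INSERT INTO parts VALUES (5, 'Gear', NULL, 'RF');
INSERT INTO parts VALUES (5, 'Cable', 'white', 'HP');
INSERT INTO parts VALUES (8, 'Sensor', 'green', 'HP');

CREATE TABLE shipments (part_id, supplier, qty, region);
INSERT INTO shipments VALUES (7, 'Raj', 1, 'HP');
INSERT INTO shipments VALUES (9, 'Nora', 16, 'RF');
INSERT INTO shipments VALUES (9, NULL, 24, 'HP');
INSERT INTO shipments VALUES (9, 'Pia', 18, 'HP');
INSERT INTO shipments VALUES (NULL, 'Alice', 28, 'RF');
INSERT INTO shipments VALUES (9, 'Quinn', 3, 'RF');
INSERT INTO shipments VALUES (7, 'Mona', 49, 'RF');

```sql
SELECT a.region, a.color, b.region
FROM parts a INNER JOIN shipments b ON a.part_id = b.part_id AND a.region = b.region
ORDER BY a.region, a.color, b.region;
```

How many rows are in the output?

INNER JOIN keeps only pairs where the ON condition holds.
Matching on a.part_id = b.part_id AND a.region = b.region. A NULL in a compared column never satisfies the condition.
- part_id=2, region=HP: no matching b row, dropped.
- part_id=NULL, region=HP: no matching b row, dropped.
- part_id=8, region=HP: no matching b row, dropped.
- part_id=8, region=RF: no matching b row, dropped.
- part_id=9, region=RF: 2 matching b row(s), so 2 row(s) emitted.
- part_id=9, region=HP: 2 matching b row(s), so 2 row(s) emitted.
- part_id=5, region=RF: no matching b row, dropped.
- part_id=5, region=HP: no matching b row, dropped.
- part_id=8, region=HP: no matching b row, dropped.
Total: 4 rows.

4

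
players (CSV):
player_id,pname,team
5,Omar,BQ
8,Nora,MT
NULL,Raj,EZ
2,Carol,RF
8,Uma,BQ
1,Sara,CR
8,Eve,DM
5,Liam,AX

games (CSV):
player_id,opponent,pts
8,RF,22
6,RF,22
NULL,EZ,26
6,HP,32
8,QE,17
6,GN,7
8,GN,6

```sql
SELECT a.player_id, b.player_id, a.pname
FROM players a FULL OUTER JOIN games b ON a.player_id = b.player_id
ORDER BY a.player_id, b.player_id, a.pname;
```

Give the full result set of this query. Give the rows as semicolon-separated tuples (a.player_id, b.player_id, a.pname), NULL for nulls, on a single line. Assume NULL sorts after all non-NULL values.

(1, NULL, Sara); (2, NULL, Carol); (5, NULL, Liam); (5, NULL, Omar); (8, 8, Eve); (8, 8, Eve); (8, 8, Eve); (8, 8, Nora); (8, 8, Nora); (8, 8, Nora); (8, 8, Uma); (8, 8, Uma); (8, 8, Uma); (NULL, 6, NULL); (NULL, 6, NULL); (NULL, 6, NULL); (NULL, NULL, Raj); (NULL, NULL, NULL)

FULL OUTER JOIN keeps every row from both sides; unmatched rows get NULL for the other side's columns.
Matching on a.player_id = b.player_id. A NULL in a compared column never satisfies the condition.
- a[0] player_id=5 → no match; kept with NULLs on the b side.
- a[1] player_id=8 → 3 match(es) in b → 3 row(s).
- a[2] player_id=NULL → no match; kept with NULLs on the b side.
- a[3] player_id=2 → no match; kept with NULLs on the b side.
- a[4] player_id=8 → 3 match(es) in b → 3 row(s).
- a[5] player_id=1 → no match; kept with NULLs on the b side.
- a[6] player_id=8 → 3 match(es) in b → 3 row(s).
- a[7] player_id=5 → no match; kept with NULLs on the b side.
- 4 b row(s) had no a match → kept, a columns NULL.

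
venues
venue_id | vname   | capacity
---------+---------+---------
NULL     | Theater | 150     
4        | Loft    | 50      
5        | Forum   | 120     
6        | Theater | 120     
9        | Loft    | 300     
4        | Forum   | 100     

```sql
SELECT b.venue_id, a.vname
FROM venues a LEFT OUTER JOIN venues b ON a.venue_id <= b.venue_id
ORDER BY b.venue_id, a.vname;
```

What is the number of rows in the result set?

LEFT JOIN keeps every row from `venues a`; unmatched rows get NULL for `venues b`'s columns.
Matching on a.venue_id <= b.venue_id. A NULL in a compared column never satisfies the condition.
- a[0] venue_id=NULL → no match; kept with NULLs on the b side.
- a[1] venue_id=4 → 5 match(es) in b → 5 row(s).
- a[2] venue_id=5 → 3 match(es) in b → 3 row(s).
- a[3] venue_id=6 → 2 match(es) in b → 2 row(s).
- a[4] venue_id=9 → 1 match(es) in b → 1 row(s).
- a[5] venue_id=4 → 5 match(es) in b → 5 row(s).
Total: 16 matched + 1 padded = 17 rows.

17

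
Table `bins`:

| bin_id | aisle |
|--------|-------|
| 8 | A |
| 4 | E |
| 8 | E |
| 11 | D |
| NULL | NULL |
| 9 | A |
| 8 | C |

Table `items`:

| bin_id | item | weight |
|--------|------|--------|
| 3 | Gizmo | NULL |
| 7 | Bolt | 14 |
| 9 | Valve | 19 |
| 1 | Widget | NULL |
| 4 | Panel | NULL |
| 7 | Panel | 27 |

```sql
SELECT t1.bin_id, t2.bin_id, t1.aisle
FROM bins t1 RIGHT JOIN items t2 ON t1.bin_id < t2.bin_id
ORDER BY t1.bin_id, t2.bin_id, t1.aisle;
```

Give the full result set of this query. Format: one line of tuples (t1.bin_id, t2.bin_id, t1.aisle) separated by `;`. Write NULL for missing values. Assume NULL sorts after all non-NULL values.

(4, 7, E); (4, 7, E); (4, 9, E); (8, 9, A); (8, 9, C); (8, 9, E); (NULL, 1, NULL); (NULL, 3, NULL); (NULL, 4, NULL)

RIGHT JOIN keeps every row from `items`; unmatched rows get NULL for `bins`'s columns.
Matching on t1.bin_id < t2.bin_id. A NULL in a compared column never satisfies the condition.
- t1 row (bin_id=8): matches 1 t2 row(s) → 1 output row(s).
- t1 row (bin_id=4): matches 3 t2 row(s) → 3 output row(s).
- t1 row (bin_id=8): matches 1 t2 row(s) → 1 output row(s).
- t1 row (bin_id=11): no match.
- t1 row (bin_id=NULL): no match.
- t1 row (bin_id=9): no match.
- t1 row (bin_id=8): matches 1 t2 row(s) → 1 output row(s).
- 3 row(s) from t2 found no t1 partner → padded with NULL.
After projecting and ordering:
t1.bin_id | t2.bin_id | t1.aisle
4 | 7 | E
4 | 7 | E
4 | 9 | E
8 | 9 | A
8 | 9 | C
8 | 9 | E
NULL | 1 | NULL
NULL | 3 | NULL
NULL | 4 | NULL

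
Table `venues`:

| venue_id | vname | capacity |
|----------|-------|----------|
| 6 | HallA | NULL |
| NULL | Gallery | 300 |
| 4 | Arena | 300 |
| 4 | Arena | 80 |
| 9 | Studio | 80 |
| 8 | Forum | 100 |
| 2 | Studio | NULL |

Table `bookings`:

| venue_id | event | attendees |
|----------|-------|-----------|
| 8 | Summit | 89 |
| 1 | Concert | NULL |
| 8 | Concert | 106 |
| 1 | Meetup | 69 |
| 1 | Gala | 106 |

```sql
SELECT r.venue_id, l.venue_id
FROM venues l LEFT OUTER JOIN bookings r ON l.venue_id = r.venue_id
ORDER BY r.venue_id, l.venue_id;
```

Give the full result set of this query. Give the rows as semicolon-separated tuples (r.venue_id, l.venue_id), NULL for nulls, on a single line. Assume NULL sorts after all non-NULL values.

LEFT JOIN keeps every row from `venues`; unmatched rows get NULL for `bookings`'s columns.
Matching on l.venue_id = r.venue_id. A NULL in a compared column never satisfies the condition.
- venue_id=6: no r row matches, row kept with r columns NULL.
- venue_id=NULL: no r row matches, row kept with r columns NULL.
- venue_id=4: no r row matches, row kept with r columns NULL.
- venue_id=4: no r row matches, row kept with r columns NULL.
- venue_id=9: no r row matches, row kept with r columns NULL.
- venue_id=8: 2 matching r row(s), so 2 row(s) emitted.
- venue_id=2: no r row matches, row kept with r columns NULL.
After projecting and ordering:
r.venue_id | l.venue_id
8 | 8
8 | 8
NULL | 2
NULL | 4
NULL | 4
NULL | 6
NULL | 9
NULL | NULL

(8, 8); (8, 8); (NULL, 2); (NULL, 4); (NULL, 4); (NULL, 6); (NULL, 9); (NULL, NULL)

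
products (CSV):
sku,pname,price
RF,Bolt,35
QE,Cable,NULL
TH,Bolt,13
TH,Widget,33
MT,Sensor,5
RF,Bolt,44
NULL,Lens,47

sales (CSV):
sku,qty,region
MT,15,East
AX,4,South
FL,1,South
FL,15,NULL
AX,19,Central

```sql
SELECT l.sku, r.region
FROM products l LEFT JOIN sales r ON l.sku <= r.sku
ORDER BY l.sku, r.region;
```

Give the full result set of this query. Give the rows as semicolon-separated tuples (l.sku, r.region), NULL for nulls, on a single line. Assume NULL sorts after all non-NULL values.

(MT, East); (QE, NULL); (RF, NULL); (RF, NULL); (TH, NULL); (TH, NULL); (NULL, NULL)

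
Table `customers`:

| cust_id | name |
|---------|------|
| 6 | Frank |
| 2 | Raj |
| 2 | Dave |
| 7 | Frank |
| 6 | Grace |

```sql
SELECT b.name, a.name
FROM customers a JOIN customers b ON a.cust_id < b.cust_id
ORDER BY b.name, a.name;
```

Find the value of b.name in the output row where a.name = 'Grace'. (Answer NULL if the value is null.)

INNER JOIN keeps only pairs where the ON condition holds.
Matching on a.cust_id < b.cust_id.
- a row (cust_id=6): matches 1 b row(s) → 1 output row(s).
- a row (cust_id=2): matches 3 b row(s) → 3 output row(s).
- a row (cust_id=2): matches 3 b row(s) → 3 output row(s).
- a row (cust_id=7): no match → dropped.
- a row (cust_id=6): matches 1 b row(s) → 1 output row(s).

Frank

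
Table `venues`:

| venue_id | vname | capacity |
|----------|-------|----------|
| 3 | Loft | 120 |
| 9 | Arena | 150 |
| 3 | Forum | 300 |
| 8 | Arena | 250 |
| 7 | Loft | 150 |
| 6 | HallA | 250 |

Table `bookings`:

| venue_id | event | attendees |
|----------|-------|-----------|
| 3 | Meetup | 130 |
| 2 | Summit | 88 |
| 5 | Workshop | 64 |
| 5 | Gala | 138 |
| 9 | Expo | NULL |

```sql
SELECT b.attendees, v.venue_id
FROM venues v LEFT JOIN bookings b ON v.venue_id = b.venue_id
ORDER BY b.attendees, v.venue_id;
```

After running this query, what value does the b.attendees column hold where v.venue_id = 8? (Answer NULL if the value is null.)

NULL

LEFT JOIN keeps every row from `venues`; unmatched rows get NULL for `bookings`'s columns.
Matching on v.venue_id = b.venue_id.
Matched pairs: 3; unmatched v rows kept: 3.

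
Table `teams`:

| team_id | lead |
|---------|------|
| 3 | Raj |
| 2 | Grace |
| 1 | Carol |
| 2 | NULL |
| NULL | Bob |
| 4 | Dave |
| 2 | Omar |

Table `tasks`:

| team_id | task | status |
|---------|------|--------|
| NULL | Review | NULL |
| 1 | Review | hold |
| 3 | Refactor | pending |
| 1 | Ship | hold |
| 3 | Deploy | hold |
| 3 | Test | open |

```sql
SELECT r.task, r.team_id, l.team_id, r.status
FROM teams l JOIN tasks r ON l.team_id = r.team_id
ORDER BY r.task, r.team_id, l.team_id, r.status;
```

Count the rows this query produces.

INNER JOIN keeps only pairs where the ON condition holds.
Matching on l.team_id = r.team_id. A NULL in a compared column never satisfies the condition.
Matched pairs: 5.
Total: 5 rows.

5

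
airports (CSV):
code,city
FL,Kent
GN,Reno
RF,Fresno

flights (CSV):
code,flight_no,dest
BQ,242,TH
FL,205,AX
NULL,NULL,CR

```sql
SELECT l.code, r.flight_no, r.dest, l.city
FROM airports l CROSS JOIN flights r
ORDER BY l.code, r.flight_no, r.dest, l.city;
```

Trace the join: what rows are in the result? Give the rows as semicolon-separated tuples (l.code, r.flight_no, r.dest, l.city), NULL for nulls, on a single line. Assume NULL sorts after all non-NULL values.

(FL, 205, AX, Kent); (FL, 242, TH, Kent); (FL, NULL, CR, Kent); (GN, 205, AX, Reno); (GN, 242, TH, Reno); (GN, NULL, CR, Reno); (RF, 205, AX, Fresno); (RF, 242, TH, Fresno); (RF, NULL, CR, Fresno)

CROSS JOIN pairs every row of `airports` with every row of `flights`: 3 × 3 = 9 rows.
After projecting and ordering:
l.code | r.flight_no | r.dest | l.city
FL | 205 | AX | Kent
FL | 242 | TH | Kent
FL | NULL | CR | Kent
GN | 205 | AX | Reno
GN | 242 | TH | Reno
GN | NULL | CR | Reno
RF | 205 | AX | Fresno
RF | 242 | TH | Fresno
RF | NULL | CR | Fresno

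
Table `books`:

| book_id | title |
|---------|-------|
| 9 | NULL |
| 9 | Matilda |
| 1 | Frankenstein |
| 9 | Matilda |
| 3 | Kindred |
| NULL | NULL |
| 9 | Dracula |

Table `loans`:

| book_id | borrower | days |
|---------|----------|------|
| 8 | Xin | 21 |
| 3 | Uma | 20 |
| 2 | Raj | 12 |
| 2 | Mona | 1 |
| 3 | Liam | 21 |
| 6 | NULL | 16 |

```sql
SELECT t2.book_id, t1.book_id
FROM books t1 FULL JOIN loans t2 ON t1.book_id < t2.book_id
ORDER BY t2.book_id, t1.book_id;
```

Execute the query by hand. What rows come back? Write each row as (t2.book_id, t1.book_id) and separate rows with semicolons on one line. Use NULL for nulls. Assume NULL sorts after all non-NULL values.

(2, 1); (2, 1); (3, 1); (3, 1); (6, 1); (6, 3); (8, 1); (8, 3); (NULL, 9); (NULL, 9); (NULL, 9); (NULL, 9); (NULL, NULL)

FULL OUTER JOIN keeps every row from both sides; unmatched rows get NULL for the other side's columns.
Matching on t1.book_id < t2.book_id. A NULL in a compared column never satisfies the condition.
Matched pairs: 8; unmatched t1 rows kept: 5; unmatched t2 rows kept: 0.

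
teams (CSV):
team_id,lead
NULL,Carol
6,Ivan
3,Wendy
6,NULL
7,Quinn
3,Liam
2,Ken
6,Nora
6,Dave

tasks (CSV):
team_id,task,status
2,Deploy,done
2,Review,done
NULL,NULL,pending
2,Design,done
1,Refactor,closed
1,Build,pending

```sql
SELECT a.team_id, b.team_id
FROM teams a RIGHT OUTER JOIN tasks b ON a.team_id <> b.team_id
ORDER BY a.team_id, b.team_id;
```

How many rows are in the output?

38

RIGHT JOIN keeps every row from `tasks`; unmatched rows get NULL for `teams`'s columns.
Matching on a.team_id <> b.team_id. A NULL in a compared column never satisfies the condition.
Matched pairs: 37; unmatched b rows kept: 1.
Total: 37 matched + 1 padded = 38 rows.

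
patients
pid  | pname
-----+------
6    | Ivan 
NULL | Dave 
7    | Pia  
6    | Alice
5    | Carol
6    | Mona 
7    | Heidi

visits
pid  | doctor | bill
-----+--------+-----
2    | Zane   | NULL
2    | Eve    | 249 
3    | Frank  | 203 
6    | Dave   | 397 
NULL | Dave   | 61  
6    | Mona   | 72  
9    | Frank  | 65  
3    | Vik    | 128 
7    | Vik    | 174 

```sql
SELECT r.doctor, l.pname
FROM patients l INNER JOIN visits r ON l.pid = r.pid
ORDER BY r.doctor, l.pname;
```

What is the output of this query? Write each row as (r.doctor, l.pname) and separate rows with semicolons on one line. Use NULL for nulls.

(Dave, Alice); (Dave, Ivan); (Dave, Mona); (Mona, Alice); (Mona, Ivan); (Mona, Mona); (Vik, Heidi); (Vik, Pia)

INNER JOIN keeps only pairs where the ON condition holds.
Matching on l.pid = r.pid. A NULL in a compared column never satisfies the condition.
- pid=6: 2 matching r row(s), so 2 row(s) emitted.
- pid=NULL: no matching r row, dropped.
- pid=7: 1 matching r row(s), so 1 row(s) emitted.
- pid=6: 2 matching r row(s), so 2 row(s) emitted.
- pid=5: no matching r row, dropped.
- pid=6: 2 matching r row(s), so 2 row(s) emitted.
- pid=7: 1 matching r row(s), so 1 row(s) emitted.
After projecting and ordering:
r.doctor | l.pname
Dave | Alice
Dave | Ivan
Dave | Mona
Mona | Alice
Mona | Ivan
Mona | Mona
Vik | Heidi
Vik | Pia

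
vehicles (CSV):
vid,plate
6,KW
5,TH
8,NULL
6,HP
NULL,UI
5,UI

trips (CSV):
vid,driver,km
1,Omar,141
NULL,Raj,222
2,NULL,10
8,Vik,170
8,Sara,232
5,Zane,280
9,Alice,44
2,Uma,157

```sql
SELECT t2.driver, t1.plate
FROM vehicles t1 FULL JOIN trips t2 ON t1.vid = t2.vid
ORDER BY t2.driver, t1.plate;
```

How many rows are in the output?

12

FULL OUTER JOIN keeps every row from both sides; unmatched rows get NULL for the other side's columns.
Matching on t1.vid = t2.vid. A NULL in a compared column never satisfies the condition.
Matched pairs: 4; unmatched t1 rows kept: 3; unmatched t2 rows kept: 5.
Total: 4 matched + 8 padded = 12 rows.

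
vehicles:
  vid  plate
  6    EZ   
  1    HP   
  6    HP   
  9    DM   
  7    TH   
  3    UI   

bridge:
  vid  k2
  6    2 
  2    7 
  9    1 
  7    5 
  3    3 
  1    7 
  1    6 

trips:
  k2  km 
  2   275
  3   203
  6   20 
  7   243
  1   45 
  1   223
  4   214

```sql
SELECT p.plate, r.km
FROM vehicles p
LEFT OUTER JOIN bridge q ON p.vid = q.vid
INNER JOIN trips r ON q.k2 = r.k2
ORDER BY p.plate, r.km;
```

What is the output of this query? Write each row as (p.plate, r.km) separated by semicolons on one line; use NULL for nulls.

(DM, 45); (DM, 223); (EZ, 275); (HP, 20); (HP, 243); (HP, 275); (UI, 203)

Step 1 — p LEFT JOIN q on vid → 7 row(s).
Then INNER JOIN `trips r` on k2: keep only rows whose q.k2 appears in r.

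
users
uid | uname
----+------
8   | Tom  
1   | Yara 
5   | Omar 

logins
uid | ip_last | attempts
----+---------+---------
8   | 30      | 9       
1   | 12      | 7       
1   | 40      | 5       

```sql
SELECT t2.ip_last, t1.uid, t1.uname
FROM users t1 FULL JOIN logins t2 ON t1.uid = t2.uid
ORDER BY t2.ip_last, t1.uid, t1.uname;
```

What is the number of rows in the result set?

4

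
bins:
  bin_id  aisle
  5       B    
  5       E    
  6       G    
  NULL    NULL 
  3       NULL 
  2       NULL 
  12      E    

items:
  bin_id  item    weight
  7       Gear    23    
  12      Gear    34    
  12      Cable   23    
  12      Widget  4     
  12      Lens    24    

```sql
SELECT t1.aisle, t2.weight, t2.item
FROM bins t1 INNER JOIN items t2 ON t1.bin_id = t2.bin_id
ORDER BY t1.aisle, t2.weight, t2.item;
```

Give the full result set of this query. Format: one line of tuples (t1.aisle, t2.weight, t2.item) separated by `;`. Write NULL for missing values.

(E, 4, Widget); (E, 23, Cable); (E, 24, Lens); (E, 34, Gear)

INNER JOIN keeps only pairs where the ON condition holds.
Matching on t1.bin_id = t2.bin_id. A NULL in a compared column never satisfies the condition.
Matched pairs: 4.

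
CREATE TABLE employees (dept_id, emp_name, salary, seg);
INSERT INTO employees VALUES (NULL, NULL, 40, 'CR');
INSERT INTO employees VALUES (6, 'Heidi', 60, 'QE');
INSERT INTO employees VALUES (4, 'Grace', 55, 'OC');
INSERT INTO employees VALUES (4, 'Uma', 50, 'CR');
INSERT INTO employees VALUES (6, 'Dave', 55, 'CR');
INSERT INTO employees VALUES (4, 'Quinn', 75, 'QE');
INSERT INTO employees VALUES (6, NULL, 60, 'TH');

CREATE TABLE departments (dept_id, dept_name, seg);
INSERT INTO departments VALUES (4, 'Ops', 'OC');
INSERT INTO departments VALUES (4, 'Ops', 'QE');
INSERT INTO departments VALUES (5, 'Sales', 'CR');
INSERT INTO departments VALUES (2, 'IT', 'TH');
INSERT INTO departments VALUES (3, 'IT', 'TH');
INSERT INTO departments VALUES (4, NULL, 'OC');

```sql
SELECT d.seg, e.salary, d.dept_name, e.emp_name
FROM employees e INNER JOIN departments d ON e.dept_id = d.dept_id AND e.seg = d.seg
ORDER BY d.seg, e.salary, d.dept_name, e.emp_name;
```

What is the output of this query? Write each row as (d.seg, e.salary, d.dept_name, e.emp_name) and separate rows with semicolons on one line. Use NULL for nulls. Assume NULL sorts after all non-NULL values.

INNER JOIN keeps only pairs where the ON condition holds.
Matching on e.dept_id = d.dept_id AND e.seg = d.seg. A NULL in a compared column never satisfies the condition.
- e row (dept_id=NULL, seg=CR): no match → dropped.
- e row (dept_id=6, seg=QE): no match → dropped.
- e row (dept_id=4, seg=OC): matches 2 d row(s) → 2 output row(s).
- e row (dept_id=4, seg=CR): no match → dropped.
- e row (dept_id=6, seg=CR): no match → dropped.
- e row (dept_id=4, seg=QE): matches 1 d row(s) → 1 output row(s).
- e row (dept_id=6, seg=TH): no match → dropped.
After projecting and ordering:
d.seg | e.salary | d.dept_name | e.emp_name
OC | 55 | Ops | Grace
OC | 55 | NULL | Grace
QE | 75 | Ops | Quinn

(OC, 55, Ops, Grace); (OC, 55, NULL, Grace); (QE, 75, Ops, Quinn)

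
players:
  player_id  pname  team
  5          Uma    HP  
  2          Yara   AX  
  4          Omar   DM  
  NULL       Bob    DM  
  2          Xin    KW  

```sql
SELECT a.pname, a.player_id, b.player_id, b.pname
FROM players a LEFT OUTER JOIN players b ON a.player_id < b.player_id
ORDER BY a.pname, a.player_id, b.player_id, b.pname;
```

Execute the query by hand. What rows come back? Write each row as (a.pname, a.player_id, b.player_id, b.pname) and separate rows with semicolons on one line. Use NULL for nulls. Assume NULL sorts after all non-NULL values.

LEFT JOIN keeps every row from `players a`; unmatched rows get NULL for `players b`'s columns.
Matching on a.player_id < b.player_id. A NULL in a compared column never satisfies the condition.
- a (player_id=5) has no partner → padded with NULL.
- a (player_id=2) pairs with 2 row(s) of b.
- a (player_id=4) pairs with 1 row(s) of b.
- a (player_id=NULL) has no partner → padded with NULL.
- a (player_id=2) pairs with 2 row(s) of b.
After projecting and ordering:
a.pname | a.player_id | b.player_id | b.pname
Bob | NULL | NULL | NULL
Omar | 4 | 5 | Uma
Uma | 5 | NULL | NULL
Xin | 2 | 4 | Omar
Xin | 2 | 5 | Uma
Yara | 2 | 4 | Omar
Yara | 2 | 5 | Uma

(Bob, NULL, NULL, NULL); (Omar, 4, 5, Uma); (Uma, 5, NULL, NULL); (Xin, 2, 4, Omar); (Xin, 2, 5, Uma); (Yara, 2, 4, Omar); (Yara, 2, 5, Uma)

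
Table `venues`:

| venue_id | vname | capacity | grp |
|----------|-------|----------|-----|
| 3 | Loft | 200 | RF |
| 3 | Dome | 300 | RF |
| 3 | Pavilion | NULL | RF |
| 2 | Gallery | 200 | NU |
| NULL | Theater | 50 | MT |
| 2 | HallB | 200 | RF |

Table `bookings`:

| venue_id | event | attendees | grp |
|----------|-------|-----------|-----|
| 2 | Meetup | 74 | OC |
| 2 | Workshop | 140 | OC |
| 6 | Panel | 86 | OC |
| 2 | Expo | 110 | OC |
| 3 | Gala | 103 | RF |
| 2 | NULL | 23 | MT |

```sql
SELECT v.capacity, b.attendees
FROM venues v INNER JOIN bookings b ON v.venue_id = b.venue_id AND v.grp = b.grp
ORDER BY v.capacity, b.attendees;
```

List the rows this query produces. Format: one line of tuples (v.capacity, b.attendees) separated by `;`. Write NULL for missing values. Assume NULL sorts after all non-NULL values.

(200, 103); (300, 103); (NULL, 103)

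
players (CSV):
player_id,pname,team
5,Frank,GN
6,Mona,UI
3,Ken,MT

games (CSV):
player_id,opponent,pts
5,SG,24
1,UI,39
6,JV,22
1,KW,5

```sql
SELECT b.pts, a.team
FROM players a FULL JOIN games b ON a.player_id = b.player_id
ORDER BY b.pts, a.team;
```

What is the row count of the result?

FULL OUTER JOIN keeps every row from both sides; unmatched rows get NULL for the other side's columns.
Matching on a.player_id = b.player_id.
Matched pairs: 2; unmatched a rows kept: 1; unmatched b rows kept: 2.
Total: 2 matched + 3 padded = 5 rows.

5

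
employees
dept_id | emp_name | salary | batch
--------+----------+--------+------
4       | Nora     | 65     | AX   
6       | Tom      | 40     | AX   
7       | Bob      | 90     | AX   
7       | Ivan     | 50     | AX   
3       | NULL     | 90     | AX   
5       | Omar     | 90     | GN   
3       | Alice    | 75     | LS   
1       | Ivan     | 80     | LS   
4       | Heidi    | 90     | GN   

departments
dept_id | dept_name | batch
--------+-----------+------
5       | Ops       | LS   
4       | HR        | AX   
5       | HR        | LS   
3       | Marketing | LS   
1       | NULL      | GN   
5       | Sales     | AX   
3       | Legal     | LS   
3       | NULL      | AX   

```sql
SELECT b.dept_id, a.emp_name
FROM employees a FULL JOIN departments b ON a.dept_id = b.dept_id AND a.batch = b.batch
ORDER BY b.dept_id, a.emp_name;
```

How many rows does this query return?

FULL OUTER JOIN keeps every row from both sides; unmatched rows get NULL for the other side's columns.
Matching on a.dept_id = b.dept_id AND a.batch = b.batch.
- a[0] dept_id=4, batch=AX → 1 match(es) in b → 1 row(s).
- a[1] dept_id=6, batch=AX → no match; kept with NULLs on the b side.
- a[2] dept_id=7, batch=AX → no match; kept with NULLs on the b side.
- a[3] dept_id=7, batch=AX → no match; kept with NULLs on the b side.
- a[4] dept_id=3, batch=AX → 1 match(es) in b → 1 row(s).
- a[5] dept_id=5, batch=GN → no match; kept with NULLs on the b side.
- a[6] dept_id=3, batch=LS → 2 match(es) in b → 2 row(s).
- a[7] dept_id=1, batch=LS → no match; kept with NULLs on the b side.
- a[8] dept_id=4, batch=GN → no match; kept with NULLs on the b side.
- 4 row(s) from b found no a partner → padded with NULL.
Total: 4 matched + 10 padded = 14 rows.

14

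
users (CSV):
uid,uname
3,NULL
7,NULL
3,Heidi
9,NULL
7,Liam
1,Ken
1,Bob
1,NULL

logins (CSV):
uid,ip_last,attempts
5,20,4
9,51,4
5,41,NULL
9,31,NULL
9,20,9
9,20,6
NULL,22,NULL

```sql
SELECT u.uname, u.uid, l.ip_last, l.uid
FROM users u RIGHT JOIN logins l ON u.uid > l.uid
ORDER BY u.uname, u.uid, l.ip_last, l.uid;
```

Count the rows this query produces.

RIGHT JOIN keeps every row from `logins`; unmatched rows get NULL for `users`'s columns.
Matching on u.uid > l.uid. A NULL in a compared column never satisfies the condition.
- u (uid=3) has no partner in l.
- u (uid=7) pairs with 2 row(s) of l.
- u (uid=3) has no partner in l.
- u (uid=9) pairs with 2 row(s) of l.
- u (uid=7) pairs with 2 row(s) of l.
- u (uid=1) has no partner in l.
- u (uid=1) has no partner in l.
- u (uid=1) has no partner in l.
- plus 5 unmatched l row(s), each kept with NULL u columns.
Total: 6 matched + 5 padded = 11 rows.

11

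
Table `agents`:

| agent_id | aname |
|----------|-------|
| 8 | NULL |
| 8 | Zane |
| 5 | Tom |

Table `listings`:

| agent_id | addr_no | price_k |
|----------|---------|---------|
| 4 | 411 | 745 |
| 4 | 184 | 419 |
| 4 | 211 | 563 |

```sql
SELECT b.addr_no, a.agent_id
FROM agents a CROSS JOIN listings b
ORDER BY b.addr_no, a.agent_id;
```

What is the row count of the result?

9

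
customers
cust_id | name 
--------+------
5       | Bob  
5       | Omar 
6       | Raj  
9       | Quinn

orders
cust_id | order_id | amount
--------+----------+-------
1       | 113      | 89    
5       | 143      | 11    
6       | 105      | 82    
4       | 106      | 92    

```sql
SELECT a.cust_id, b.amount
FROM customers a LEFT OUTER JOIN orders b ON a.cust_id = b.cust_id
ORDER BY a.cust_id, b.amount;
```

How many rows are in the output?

LEFT JOIN keeps every row from `customers`; unmatched rows get NULL for `orders`'s columns.
Matching on a.cust_id = b.cust_id.
Matched pairs: 3; unmatched a rows kept: 1.
Total: 3 matched + 1 padded = 4 rows.

4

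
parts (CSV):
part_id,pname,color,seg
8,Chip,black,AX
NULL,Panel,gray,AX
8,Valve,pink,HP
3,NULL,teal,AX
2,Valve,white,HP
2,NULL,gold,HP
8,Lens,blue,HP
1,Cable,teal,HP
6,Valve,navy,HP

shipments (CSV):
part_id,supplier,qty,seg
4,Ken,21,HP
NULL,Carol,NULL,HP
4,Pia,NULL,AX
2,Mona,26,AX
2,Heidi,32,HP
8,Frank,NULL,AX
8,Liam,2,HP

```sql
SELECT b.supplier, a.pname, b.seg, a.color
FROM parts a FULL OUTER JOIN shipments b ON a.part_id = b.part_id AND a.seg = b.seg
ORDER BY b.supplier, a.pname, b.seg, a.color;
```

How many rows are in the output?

13

FULL OUTER JOIN keeps every row from both sides; unmatched rows get NULL for the other side's columns.
Matching on a.part_id = b.part_id AND a.seg = b.seg. A NULL in a compared column never satisfies the condition.
- a row (part_id=8, seg=AX): matches 1 b row(s) → 1 output row(s).
- a row (part_id=NULL, seg=AX): no match → kept, b columns NULL.
- a row (part_id=8, seg=HP): matches 1 b row(s) → 1 output row(s).
- a row (part_id=3, seg=AX): no match → kept, b columns NULL.
- a row (part_id=2, seg=HP): matches 1 b row(s) → 1 output row(s).
- a row (part_id=2, seg=HP): matches 1 b row(s) → 1 output row(s).
- a row (part_id=8, seg=HP): matches 1 b row(s) → 1 output row(s).
- a row (part_id=1, seg=HP): no match → kept, b columns NULL.
- a row (part_id=6, seg=HP): no match → kept, b columns NULL.
- 4 b row(s) had no a match → kept, a columns NULL.
Total: 5 matched + 8 padded = 13 rows.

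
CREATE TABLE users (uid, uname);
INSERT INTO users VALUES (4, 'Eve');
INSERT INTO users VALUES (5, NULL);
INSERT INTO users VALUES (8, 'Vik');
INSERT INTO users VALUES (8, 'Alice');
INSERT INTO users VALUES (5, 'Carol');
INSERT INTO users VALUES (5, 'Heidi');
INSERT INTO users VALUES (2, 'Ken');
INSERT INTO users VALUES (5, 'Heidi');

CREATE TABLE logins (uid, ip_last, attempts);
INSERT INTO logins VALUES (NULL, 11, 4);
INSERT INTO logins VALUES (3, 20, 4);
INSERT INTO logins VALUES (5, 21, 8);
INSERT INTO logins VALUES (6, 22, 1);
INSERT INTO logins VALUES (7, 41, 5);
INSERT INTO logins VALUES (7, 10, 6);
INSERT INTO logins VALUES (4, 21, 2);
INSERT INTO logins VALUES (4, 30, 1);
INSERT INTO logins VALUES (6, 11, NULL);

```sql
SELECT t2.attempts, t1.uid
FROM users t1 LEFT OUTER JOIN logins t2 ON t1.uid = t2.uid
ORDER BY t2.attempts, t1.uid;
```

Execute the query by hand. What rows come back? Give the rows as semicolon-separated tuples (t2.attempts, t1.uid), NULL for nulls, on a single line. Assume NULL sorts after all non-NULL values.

(1, 4); (2, 4); (8, 5); (8, 5); (8, 5); (8, 5); (NULL, 2); (NULL, 8); (NULL, 8)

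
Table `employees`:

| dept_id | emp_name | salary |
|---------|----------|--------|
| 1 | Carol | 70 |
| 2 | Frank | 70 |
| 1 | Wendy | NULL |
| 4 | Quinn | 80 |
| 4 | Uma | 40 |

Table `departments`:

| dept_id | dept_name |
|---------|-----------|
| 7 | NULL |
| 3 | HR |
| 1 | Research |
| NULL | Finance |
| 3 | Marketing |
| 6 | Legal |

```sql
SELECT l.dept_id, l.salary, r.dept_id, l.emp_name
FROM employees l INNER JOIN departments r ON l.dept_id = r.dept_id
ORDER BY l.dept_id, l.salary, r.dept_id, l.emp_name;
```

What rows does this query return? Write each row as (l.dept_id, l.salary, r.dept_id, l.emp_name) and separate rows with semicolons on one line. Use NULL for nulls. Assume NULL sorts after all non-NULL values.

(1, 70, 1, Carol); (1, NULL, 1, Wendy)

INNER JOIN keeps only pairs where the ON condition holds.
Matching on l.dept_id = r.dept_id. A NULL in a compared column never satisfies the condition.
- l row (dept_id=1): matches 1 r row(s) → 1 output row(s).
- l row (dept_id=2): no match → dropped.
- l row (dept_id=1): matches 1 r row(s) → 1 output row(s).
- l row (dept_id=4): no match → dropped.
- l row (dept_id=4): no match → dropped.
After projecting and ordering:
l.dept_id | l.salary | r.dept_id | l.emp_name
1 | 70 | 1 | Carol
1 | NULL | 1 | Wendy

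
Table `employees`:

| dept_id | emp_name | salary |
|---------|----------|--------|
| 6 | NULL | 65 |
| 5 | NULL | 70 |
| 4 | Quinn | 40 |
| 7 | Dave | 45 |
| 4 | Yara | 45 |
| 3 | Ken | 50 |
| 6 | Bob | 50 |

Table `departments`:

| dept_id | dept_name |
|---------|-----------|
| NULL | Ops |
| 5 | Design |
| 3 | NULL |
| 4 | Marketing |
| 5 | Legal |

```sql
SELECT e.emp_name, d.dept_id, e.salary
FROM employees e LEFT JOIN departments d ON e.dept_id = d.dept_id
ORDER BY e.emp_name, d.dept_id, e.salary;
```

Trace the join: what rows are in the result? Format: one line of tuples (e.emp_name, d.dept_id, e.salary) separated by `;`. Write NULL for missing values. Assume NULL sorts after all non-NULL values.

LEFT JOIN keeps every row from `employees`; unmatched rows get NULL for `departments`'s columns.
Matching on e.dept_id = d.dept_id. A NULL in a compared column never satisfies the condition.
- e (dept_id=6) has no partner → padded with NULL.
- e (dept_id=5) pairs with 2 row(s) of d.
- e (dept_id=4) pairs with 1 row(s) of d.
- e (dept_id=7) has no partner → padded with NULL.
- e (dept_id=4) pairs with 1 row(s) of d.
- e (dept_id=3) pairs with 1 row(s) of d.
- e (dept_id=6) has no partner → padded with NULL.
After projecting and ordering:
e.emp_name | d.dept_id | e.salary
Bob | NULL | 50
Dave | NULL | 45
Ken | 3 | 50
Quinn | 4 | 40
Yara | 4 | 45
NULL | 5 | 70
NULL | 5 | 70
NULL | NULL | 65

(Bob, NULL, 50); (Dave, NULL, 45); (Ken, 3, 50); (Quinn, 4, 40); (Yara, 4, 45); (NULL, 5, 70); (NULL, 5, 70); (NULL, NULL, 65)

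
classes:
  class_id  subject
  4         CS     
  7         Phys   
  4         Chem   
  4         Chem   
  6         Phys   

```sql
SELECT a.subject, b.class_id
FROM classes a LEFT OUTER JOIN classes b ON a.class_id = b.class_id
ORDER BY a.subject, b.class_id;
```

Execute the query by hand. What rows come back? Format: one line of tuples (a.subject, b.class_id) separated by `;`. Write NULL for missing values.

LEFT JOIN keeps every row from `classes a`; unmatched rows get NULL for `classes b`'s columns.
Matching on a.class_id = b.class_id.
- a (class_id=4) pairs with 3 row(s) of b.
- a (class_id=7) pairs with 1 row(s) of b.
- a (class_id=4) pairs with 3 row(s) of b.
- a (class_id=4) pairs with 3 row(s) of b.
- a (class_id=6) pairs with 1 row(s) of b.

(CS, 4); (CS, 4); (CS, 4); (Chem, 4); (Chem, 4); (Chem, 4); (Chem, 4); (Chem, 4); (Chem, 4); (Phys, 6); (Phys, 7)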